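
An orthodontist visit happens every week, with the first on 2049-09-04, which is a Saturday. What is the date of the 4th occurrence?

2049-09-25

The 4th occurrence is 3 intervals after the first: 3 × 7 = 21 days after 2049-09-04.
21 days later is 2049-09-25.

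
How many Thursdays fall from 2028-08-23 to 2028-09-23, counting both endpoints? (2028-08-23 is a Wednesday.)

2028-08-23 is a Wednesday; the first Thursday on or after it is 2028-08-24 (1 day later).
From 2028-08-24 to 2028-09-23: 7 + 23 = 30 days (rest of August, September).
30 ÷ 7 = 4 full weeks with remainder 2, so 4 more Thursdays after the first → 5.

5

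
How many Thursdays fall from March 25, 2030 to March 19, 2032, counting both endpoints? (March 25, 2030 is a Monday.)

104

March 25, 2030 is a Monday; the first Thursday on or after it is March 28, 2030 (3 days later).
From March 28, 2030 to March 19, 2032: 278 + 365 + 79 = 722 days (rest of 2030, 2031, to March 19, 2032 in 2032).
722 ÷ 7 = 103 full weeks with remainder 1, so 103 more Thursdays after the first → 104.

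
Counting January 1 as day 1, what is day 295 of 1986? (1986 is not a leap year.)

Oct 22, 1986

Jan has 31 days (295 − 31 = 264 remain).
Feb has 28 days (264 − 28 = 236 remain).
Mar has 31 days (236 − 31 = 205 remain).
Apr has 30 days (205 − 30 = 175 remain).
May has 31 days (175 − 31 = 144 remain).
Jun has 30 days (144 − 30 = 114 remain).
Jul has 31 days (114 − 31 = 83 remain).
Aug has 31 days (83 − 31 = 52 remain).
Sep has 30 days (52 − 30 = 22 remain).
22 into Oct → Oct 22.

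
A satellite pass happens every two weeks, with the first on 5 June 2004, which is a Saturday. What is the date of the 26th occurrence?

21 May 2005

The 26th occurrence is 25 intervals after the first: 25 × 14 = 350 days after 5 June 2004.
June has 30 days — 25 days to the end of June leaves 325.
July has 31 days (294 left).
August has 31 days (263 left).
September has 30 days (233 left).
October has 31 days (202 left).
November has 30 days (172 left).
December has 31 days (141 left).
January has 31 days (110 left).
February has 28 days (82 left).
March has 31 days (51 left).
April has 30 days (21 left).
21 days into May → 21 May 2005.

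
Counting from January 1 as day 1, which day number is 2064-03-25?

85

Days in months before March: 31 + 29 = 60.
Plus 25 days into March → day 85.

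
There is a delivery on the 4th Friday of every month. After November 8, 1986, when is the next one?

November 28, 1986

November 1986 starts on a Saturday; its first Friday is the 7th, so the 4th Friday is the 28th — November 28, 1986.
November 28, 1986 is after November 8, 1986, so that is the next one.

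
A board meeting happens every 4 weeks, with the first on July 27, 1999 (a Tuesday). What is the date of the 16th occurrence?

September 19, 2000

The 16th occurrence is 15 intervals after the first: 15 × 28 = 420 days after July 27, 1999.
July has 31 days — 4 days to the end of July leaves 416.
From end of July to end of 1999 is 153 days (263 left).
January has 31 days (232 left).
February has 29 days (203 left).
March has 31 days (172 left).
April has 30 days (142 left).
May has 31 days (111 left).
June has 30 days (81 left).
July has 31 days (50 left).
August has 31 days (19 left).
19 days into September → September 19, 2000.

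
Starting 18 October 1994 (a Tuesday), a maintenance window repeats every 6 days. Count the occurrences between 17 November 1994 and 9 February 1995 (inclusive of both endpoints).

Occurrences land 6·i days after 18 October 1994 for i = 0, 1, 2, …
17 November 1994 is 30 days after the start; 30 ÷ 6 = 5 remainder 0. First occurrence in the window: #6 on 17 November 1994 (5×6 = 30 days in).
9 February 1995 is 114 days after the start; 114 ÷ 6 = 19 remainder 0. Last occurrence in the window: #20 on 9 February 1995.
Occurrences #6 through #20: 15 in total.

15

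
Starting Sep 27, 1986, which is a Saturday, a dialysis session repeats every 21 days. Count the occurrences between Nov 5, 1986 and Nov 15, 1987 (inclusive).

18

Occurrences land 21·i days after Sep 27, 1986 for i = 0, 1, 2, …
Nov 5, 1986 is 39 days after the start; 39 ÷ 21 = 1 remainder 18; since the remainder is 18, round up to i = 2. First occurrence in the window: #3 on Nov 8, 1986 (2×21 = 42 days in).
Nov 15, 1987 is 414 days after the start; 414 ÷ 21 = 19 remainder 15. Last occurrence in the window: #20 on Oct 31, 1987.
Occurrences #3 through #20: 18 in total.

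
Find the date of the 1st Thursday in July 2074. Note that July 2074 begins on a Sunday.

2074-07-05

July 2074 begins on a Sunday, so the first Thursday is July 5 (4 days later).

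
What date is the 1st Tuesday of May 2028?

May 2028 begins on a Monday, so the first Tuesday is May 2 (1 day later).

2 May 2028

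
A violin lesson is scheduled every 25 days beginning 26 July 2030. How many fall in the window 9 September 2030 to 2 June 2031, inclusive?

Occurrences land 25·i days after 26 July 2030 for i = 0, 1, 2, …
9 September 2030 is 45 days after the start; 45 ÷ 25 = 1 remainder 20; since the remainder is 20, round up to i = 2. First occurrence in the window: #3 on 14 September 2030 (2×25 = 50 days in).
2 June 2031 is 311 days after the start; 311 ÷ 25 = 12 remainder 11. Last occurrence in the window: #13 on 22 May 2031.
Occurrences #3 through #13: 11 in total.

11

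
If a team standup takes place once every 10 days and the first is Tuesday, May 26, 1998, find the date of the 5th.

The 5th occurrence is 4 intervals after the first: 4 × 10 = 40 days after May 26, 1998.
May has 31 days — 5 days to the end of May leaves 35.
June has 30 days (5 left).
5 days into July → July 5, 1998.

July 5, 1998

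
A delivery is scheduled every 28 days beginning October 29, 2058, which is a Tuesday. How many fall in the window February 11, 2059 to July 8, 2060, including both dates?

Occurrences land 28·i days after October 29, 2058 for i = 0, 1, 2, …
February 11, 2059 is 105 days after the start; 105 ÷ 28 = 3 remainder 21; since the remainder is 21, round up to i = 4. First occurrence in the window: #5 on February 18, 2059 (4×28 = 112 days in).
July 8, 2060 is 618 days after the start; 618 ÷ 28 = 22 remainder 2. Last occurrence in the window: #23 on July 6, 2060.
Occurrences #5 through #23: 19 in total.

19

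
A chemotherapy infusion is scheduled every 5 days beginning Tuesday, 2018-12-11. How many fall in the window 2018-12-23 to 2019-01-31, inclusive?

8

Occurrences land 5·i days after 2018-12-11 for i = 0, 1, 2, …
2018-12-23 is 12 days after the start; 12 ÷ 5 = 2 remainder 2; since the remainder is 2, round up to i = 3. First occurrence in the window: #4 on 2018-12-26 (3×5 = 15 days in).
2019-01-31 is 51 days after the start; 51 ÷ 5 = 10 remainder 1. Last occurrence in the window: #11 on 2019-01-30.
Occurrences #4 through #11: 8 in total.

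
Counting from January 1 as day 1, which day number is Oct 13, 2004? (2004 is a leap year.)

287

Days in months before Oct: 31 + 29 + 31 + 30 + 31 + 30 + 31 + 31 + 30 = 274.
Plus 13 days into Oct → day 287.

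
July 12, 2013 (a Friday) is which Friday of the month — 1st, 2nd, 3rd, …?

2nd

Day 12 falls in week ⌈12/7⌉ of the month.
Days 1–7 hold the 1st Friday, 8–14 the 2nd, 15–21 the 3rd, 22–28 the 4th, 29–31 the 5th.
12 is in the range for the 2nd.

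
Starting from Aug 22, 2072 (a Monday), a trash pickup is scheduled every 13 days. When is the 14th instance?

The 14th occurrence is 13 intervals after the first: 13 × 13 = 169 days after Aug 22, 2072.
Aug has 31 days — 9 days to the end of Aug leaves 160.
Sep has 30 days (130 left).
Oct has 31 days (99 left).
Nov has 30 days (69 left).
Dec has 31 days (38 left).
Jan has 31 days (7 left).
7 days into Feb → Feb 7, 2073.

Feb 7, 2073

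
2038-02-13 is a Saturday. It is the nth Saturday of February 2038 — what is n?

Day 13 falls in week ⌈13/7⌉ of the month.
Days 1–7 hold the 1st Saturday, 8–14 the 2nd, 15–21 the 3rd, 22–28 the 4th, 29–31 the 5th.
13 is in the range for the 2nd.

2nd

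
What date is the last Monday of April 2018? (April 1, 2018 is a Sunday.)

April 2018 begins on a Sunday, so the first Monday is April 2 (1 day later).
April 2018 has 30 days. Adding weeks: 2, 9, 16, 23, 30 — the last one ≤ 30 is the 30th.

2018-04-30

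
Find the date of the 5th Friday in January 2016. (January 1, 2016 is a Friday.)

January 29, 2016

January 2016 begins on a Friday, so the first Friday is January 1.
The 5th Friday is 4 weeks later: 1 + 28 = 29.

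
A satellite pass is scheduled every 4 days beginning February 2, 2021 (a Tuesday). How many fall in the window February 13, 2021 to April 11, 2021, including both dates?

15

Occurrences land 4·i days after February 2, 2021 for i = 0, 1, 2, …
February 13, 2021 is 11 days after the start; 11 ÷ 4 = 2 remainder 3; since the remainder is 3, round up to i = 3. First occurrence in the window: #4 on February 14, 2021 (3×4 = 12 days in).
April 11, 2021 is 68 days after the start; 68 ÷ 4 = 17 remainder 0. Last occurrence in the window: #18 on April 11, 2021.
Occurrences #4 through #18: 15 in total.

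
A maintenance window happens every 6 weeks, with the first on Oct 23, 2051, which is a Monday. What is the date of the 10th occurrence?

The 10th occurrence is 9 intervals after the first: 9 × 42 = 378 days after Oct 23, 2051.
Oct has 31 days — 8 days to the end of Oct leaves 370.
Nov has 30 days (340 left).
Dec has 31 days (309 left).
Jan has 31 days (278 left).
Feb has 29 days (249 left).
Mar has 31 days (218 left).
Apr has 30 days (188 left).
May has 31 days (157 left).
Jun has 30 days (127 left).
Jul has 31 days (96 left).
Aug has 31 days (65 left).
Sep has 30 days (35 left).
Oct has 31 days (4 left).
4 days into Nov → Nov 4, 2052.

Nov 4, 2052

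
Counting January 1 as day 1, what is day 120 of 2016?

2016-04-29

January has 31 days (120 − 31 = 89 remain).
February has 29 days (89 − 29 = 60 remain).
March has 31 days (60 − 31 = 29 remain).
29 into April → April 29.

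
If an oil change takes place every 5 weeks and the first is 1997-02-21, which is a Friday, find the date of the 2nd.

The 2nd occurrence is 1 interval after the first: 1 × 35 = 35 days after 1997-02-21.
February has 28 days — 7 days to the end of February leaves 28.
28 days into March → 1997-03-28.

1997-03-28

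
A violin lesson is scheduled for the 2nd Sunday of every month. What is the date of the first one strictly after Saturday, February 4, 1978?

February 1978 starts on a Wednesday; its first Sunday is the 5th, so the 2nd Sunday is the 12th — February 12, 1978.
February 12, 1978 is after February 4, 1978, so that is the next one.

February 12, 1978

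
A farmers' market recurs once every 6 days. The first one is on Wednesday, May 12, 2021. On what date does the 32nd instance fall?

November 14, 2021

The 32nd occurrence is 31 intervals after the first: 31 × 6 = 186 days after May 12, 2021.
May has 31 days — 19 days to the end of May leaves 167.
June has 30 days (137 left).
July has 31 days (106 left).
August has 31 days (75 left).
September has 30 days (45 left).
October has 31 days (14 left).
14 days into November → November 14, 2021.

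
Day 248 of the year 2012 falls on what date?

September 4, 2012

January has 31 days (248 − 31 = 217 remain).
February has 29 days (217 − 29 = 188 remain).
March has 31 days (188 − 31 = 157 remain).
April has 30 days (157 − 30 = 127 remain).
May has 31 days (127 − 31 = 96 remain).
June has 30 days (96 − 30 = 66 remain).
July has 31 days (66 − 31 = 35 remain).
August has 31 days (35 − 31 = 4 remain).
4 into September → September 4.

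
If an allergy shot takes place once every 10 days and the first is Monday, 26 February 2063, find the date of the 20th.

4 September 2063

The 20th occurrence is 19 intervals after the first: 19 × 10 = 190 days after 26 February 2063.
February has 28 days — 2 days to the end of February leaves 188.
March has 31 days (157 left).
April has 30 days (127 left).
May has 31 days (96 left).
June has 30 days (66 left).
July has 31 days (35 left).
August has 31 days (4 left).
4 days into September → 4 September 2063.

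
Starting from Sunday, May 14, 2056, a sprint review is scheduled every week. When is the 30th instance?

The 30th occurrence is 29 intervals after the first: 29 × 7 = 203 days after May 14, 2056.
May has 31 days — 17 days to the end of May leaves 186.
Jun has 30 days (156 left).
Jul has 31 days (125 left).
Aug has 31 days (94 left).
Sep has 30 days (64 left).
Oct has 31 days (33 left).
Nov has 30 days (3 left).
3 days into Dec → Dec 3, 2056.

Dec 3, 2056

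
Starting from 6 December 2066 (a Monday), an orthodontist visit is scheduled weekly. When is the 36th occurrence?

The 36th occurrence is 35 intervals after the first: 35 × 7 = 245 days after 6 December 2066.
December has 31 days — 25 days to the end of December leaves 220.
January has 31 days (189 left).
February has 28 days (161 left).
March has 31 days (130 left).
April has 30 days (100 left).
May has 31 days (69 left).
June has 30 days (39 left).
July has 31 days (8 left).
8 days into August → 8 August 2067.

8 August 2067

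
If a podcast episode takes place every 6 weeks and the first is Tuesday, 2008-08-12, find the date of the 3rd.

The 3rd occurrence is 2 intervals after the first: 2 × 42 = 84 days after 2008-08-12.
August has 31 days — 19 days to the end of August leaves 65.
September has 30 days (35 left).
October has 31 days (4 left).
4 days into November → 2008-11-04.

2008-11-04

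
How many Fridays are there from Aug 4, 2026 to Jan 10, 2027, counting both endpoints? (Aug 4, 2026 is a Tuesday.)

Aug 4, 2026 is a Tuesday; the first Friday on or after it is Aug 7, 2026 (3 days later).
From Aug 7, 2026 to Jan 10, 2027: 24 + 30 + 31 + 30 + 31 + 10 = 156 days (rest of Aug, Sep, Oct, Nov, Dec, Jan).
156 ÷ 7 = 22 full weeks with remainder 2, so 22 more Fridays after the first → 23.

23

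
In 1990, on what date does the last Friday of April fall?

1990-04-27

April 1990 begins on a Sunday, so the first Friday is April 6 (5 days later).
April 1990 has 30 days. Adding weeks: 6, 13, 20, 27 — the last one ≤ 30 is the 27th.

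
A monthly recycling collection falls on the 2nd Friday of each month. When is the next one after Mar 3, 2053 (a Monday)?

Mar 2053 starts on a Saturday; its first Friday is the 7th, so the 2nd Friday is the 14th — Mar 14, 2053.
Mar 14, 2053 is after Mar 3, 2053, so that is the next one.

Mar 14, 2053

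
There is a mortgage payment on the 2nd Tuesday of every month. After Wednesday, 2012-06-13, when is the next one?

June 2012 starts on a Friday; its first Tuesday is the 5th, so the 2nd Tuesday is the 12th — 2012-06-12.
That is not after 2012-06-13, so look at July 2012.
July 2012 starts on a Sunday; its first Tuesday is the 3rd, so the 2nd Tuesday is the 10th — 2012-07-10.

2012-07-10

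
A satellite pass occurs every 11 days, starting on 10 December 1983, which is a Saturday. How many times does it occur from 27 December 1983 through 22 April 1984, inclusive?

Occurrences land 11·i days after 10 December 1983 for i = 0, 1, 2, …
27 December 1983 is 17 days after the start; 17 ÷ 11 = 1 remainder 6; since the remainder is 6, round up to i = 2. First occurrence in the window: #3 on 1 January 1984 (2×11 = 22 days in).
22 April 1984 is 134 days after the start; 134 ÷ 11 = 12 remainder 2. Last occurrence in the window: #13 on 20 April 1984.
Occurrences #3 through #13: 11 in total.

11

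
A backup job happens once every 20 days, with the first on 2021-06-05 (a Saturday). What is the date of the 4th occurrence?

The 4th occurrence is 3 intervals after the first: 3 × 20 = 60 days after 2021-06-05.
June has 30 days — 25 days to the end of June leaves 35.
July has 31 days (4 left).
4 days into August → 2021-08-04.

2021-08-04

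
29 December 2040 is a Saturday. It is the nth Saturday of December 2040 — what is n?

5th

Day 29 falls in week ⌈29/7⌉ of the month.
Days 1–7 hold the 1st Saturday, 8–14 the 2nd, 15–21 the 3rd, 22–28 the 4th, 29–31 the 5th.
29 is in the range for the 5th.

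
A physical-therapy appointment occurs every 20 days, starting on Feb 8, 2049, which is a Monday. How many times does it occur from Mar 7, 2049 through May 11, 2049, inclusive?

Occurrences land 20·i days after Feb 8, 2049 for i = 0, 1, 2, …
Mar 7, 2049 is 27 days after the start; 27 ÷ 20 = 1 remainder 7; since the remainder is 7, round up to i = 2. First occurrence in the window: #3 on Mar 20, 2049 (2×20 = 40 days in).
May 11, 2049 is 92 days after the start; 92 ÷ 20 = 4 remainder 12. Last occurrence in the window: #5 on Apr 29, 2049.
Occurrences #3 through #5: 3 in total.

3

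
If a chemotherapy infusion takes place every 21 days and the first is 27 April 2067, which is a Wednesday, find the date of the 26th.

3 October 2068

The 26th occurrence is 25 intervals after the first: 25 × 21 = 525 days after 27 April 2067.
April has 30 days — 3 days to the end of April leaves 522.
From end of April to end of 2067 is 245 days (277 left).
January has 31 days (246 left).
February has 29 days (217 left).
March has 31 days (186 left).
April has 30 days (156 left).
May has 31 days (125 left).
June has 30 days (95 left).
July has 31 days (64 left).
August has 31 days (33 left).
September has 30 days (3 left).
3 days into October → 3 October 2068.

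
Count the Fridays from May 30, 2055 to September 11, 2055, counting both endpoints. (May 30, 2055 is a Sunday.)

May 30, 2055 is a Sunday; the first Friday on or after it is June 4, 2055 (5 days later).
From June 4, 2055 to September 11, 2055: 26 + 31 + 31 + 11 = 99 days (rest of June, July, August, September).
99 ÷ 7 = 14 full weeks with remainder 1, so 14 more Fridays after the first → 15.

15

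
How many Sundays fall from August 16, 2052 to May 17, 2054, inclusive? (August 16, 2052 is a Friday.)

92

August 16, 2052 is a Friday; the first Sunday on or after it is August 18, 2052 (2 days later).
From August 18, 2052 to May 17, 2054: 135 + 365 + 137 = 637 days (rest of 2052, 2053, to May 17, 2054 in 2054).
637 ÷ 7 = 91 full weeks with remainder 0, so 91 more Sundays after the first → 92.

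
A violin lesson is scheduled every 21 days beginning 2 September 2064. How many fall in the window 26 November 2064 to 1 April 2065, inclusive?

Occurrences land 21·i days after 2 September 2064 for i = 0, 1, 2, …
26 November 2064 is 85 days after the start; 85 ÷ 21 = 4 remainder 1; since the remainder is 1, round up to i = 5. First occurrence in the window: #6 on 16 December 2064 (5×21 = 105 days in).
1 April 2065 is 211 days after the start; 211 ÷ 21 = 10 remainder 1. Last occurrence in the window: #11 on 31 March 2065.
Occurrences #6 through #11: 6 in total.

6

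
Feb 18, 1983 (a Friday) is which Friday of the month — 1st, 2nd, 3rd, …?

3rd

Day 18 falls in week ⌈18/7⌉ of the month.
Days 1–7 hold the 1st Friday, 8–14 the 2nd, 15–21 the 3rd, 22–28 the 4th, 29–31 the 5th.
18 is in the range for the 3rd.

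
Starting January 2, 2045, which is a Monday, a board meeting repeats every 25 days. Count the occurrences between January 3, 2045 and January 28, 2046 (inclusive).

Occurrences land 25·i days after January 2, 2045 for i = 0, 1, 2, …
January 3, 2045 is 1 day after the start; 1 ÷ 25 = 0 remainder 1; since the remainder is 1, round up to i = 1. First occurrence in the window: #2 on January 27, 2045 (1×25 = 25 days in).
January 28, 2046 is 391 days after the start; 391 ÷ 25 = 15 remainder 16. Last occurrence in the window: #16 on January 12, 2046.
Occurrences #2 through #16: 15 in total.

15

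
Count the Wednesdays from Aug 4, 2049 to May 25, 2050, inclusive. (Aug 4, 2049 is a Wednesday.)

Aug 4, 2049 is a Wednesday; the first Wednesday on or after it is Aug 4, 2049.
From Aug 4, 2049 to May 25, 2050: 27 + 30 + 31 + 30 + 31 + 31 + 28 + 31 + 30 + 25 = 294 days (rest of Aug, Sep, Oct, Nov, Dec, Jan, Feb, Mar, Apr, May).
294 ÷ 7 = 42 full weeks with remainder 0, so 42 more Wednesdays after the first → 43.

43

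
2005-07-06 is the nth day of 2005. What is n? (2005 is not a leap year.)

Days in months before July: 31 + 28 + 31 + 30 + 31 + 30 = 181.
Plus 6 days into July → day 187.

187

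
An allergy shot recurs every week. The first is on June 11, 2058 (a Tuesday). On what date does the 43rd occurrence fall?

April 1, 2059

The 43rd occurrence is 42 intervals after the first: 42 × 7 = 294 days after June 11, 2058.
June has 30 days — 19 days to the end of June leaves 275.
July has 31 days (244 left).
August has 31 days (213 left).
September has 30 days (183 left).
October has 31 days (152 left).
November has 30 days (122 left).
December has 31 days (91 left).
January has 31 days (60 left).
February has 28 days (32 left).
March has 31 days (1 left).
1 day into April → April 1, 2059.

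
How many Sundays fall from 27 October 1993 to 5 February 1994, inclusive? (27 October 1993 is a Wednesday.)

27 October 1993 is a Wednesday; the first Sunday on or after it is 31 October 1993 (4 days later).
From 31 October 1993 to 5 February 1994: 0 + 30 + 31 + 31 + 5 = 97 days (rest of October, November, December, January, February).
97 ÷ 7 = 13 full weeks with remainder 6, so 13 more Sundays after the first → 14.

14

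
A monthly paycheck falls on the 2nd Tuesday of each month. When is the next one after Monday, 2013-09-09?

September 2013 starts on a Sunday; its first Tuesday is the 3rd, so the 2nd Tuesday is the 10th — 2013-09-10.
2013-09-10 is after 2013-09-09, so that is the next one.

2013-09-10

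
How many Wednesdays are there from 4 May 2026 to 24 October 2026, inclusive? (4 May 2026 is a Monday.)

4 May 2026 is a Monday; the first Wednesday on or after it is 6 May 2026 (2 days later).
From 6 May 2026 to 24 October 2026: 25 + 30 + 31 + 31 + 30 + 24 = 171 days (rest of May, June, July, August, September, October).
171 ÷ 7 = 24 full weeks with remainder 3, so 24 more Wednesdays after the first → 25.

25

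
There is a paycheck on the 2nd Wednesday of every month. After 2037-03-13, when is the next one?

2037-04-08

March 2037 starts on a Sunday; its first Wednesday is the 4th, so the 2nd Wednesday is the 11th — 2037-03-11.
That is not after 2037-03-13, so look at April 2037.
April 2037 starts on a Wednesday; its first Wednesday is the 1st, so the 2nd Wednesday is the 8th — 2037-04-08.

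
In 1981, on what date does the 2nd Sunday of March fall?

March 8, 1981

The first Sunday of March 1981 is March 1.
The 2nd Sunday is 1 weeks later: 1 + 7 = 8.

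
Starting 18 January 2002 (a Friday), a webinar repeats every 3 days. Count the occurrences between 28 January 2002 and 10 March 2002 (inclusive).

Occurrences land 3·i days after 18 January 2002 for i = 0, 1, 2, …
28 January 2002 is 10 days after the start; 10 ÷ 3 = 3 remainder 1; since the remainder is 1, round up to i = 4. First occurrence in the window: #5 on 30 January 2002 (4×3 = 12 days in).
10 March 2002 is 51 days after the start; 51 ÷ 3 = 17 remainder 0. Last occurrence in the window: #18 on 10 March 2002.
Occurrences #5 through #18: 14 in total.

14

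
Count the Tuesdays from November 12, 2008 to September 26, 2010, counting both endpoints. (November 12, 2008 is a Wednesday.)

November 12, 2008 is a Wednesday; the first Tuesday on or after it is November 18, 2008 (6 days later).
From November 18, 2008 to September 26, 2010: 43 + 365 + 269 = 677 days (rest of 2008, 2009, to September 26, 2010 in 2010).
677 ÷ 7 = 96 full weeks with remainder 5, so 96 more Tuesdays after the first → 97.

97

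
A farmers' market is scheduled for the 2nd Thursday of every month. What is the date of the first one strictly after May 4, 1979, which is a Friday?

May 10, 1979

May 1979 starts on a Tuesday; its first Thursday is the 3rd, so the 2nd Thursday is the 10th — May 10, 1979.
May 10, 1979 is after May 4, 1979, so that is the next one.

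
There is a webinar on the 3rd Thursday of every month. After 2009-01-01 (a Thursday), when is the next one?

January 2009 starts on a Thursday; its first Thursday is the 1st, so the 3rd Thursday is the 15th — 2009-01-15.
2009-01-15 is after 2009-01-01, so that is the next one.

2009-01-15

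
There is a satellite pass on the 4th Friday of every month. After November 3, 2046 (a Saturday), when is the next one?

November 2046 starts on a Thursday; its first Friday is the 2nd, so the 4th Friday is the 23rd — November 23, 2046.
November 23, 2046 is after November 3, 2046, so that is the next one.

November 23, 2046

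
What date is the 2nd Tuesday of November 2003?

2003-11-11

November 2003 begins on a Saturday, so the first Tuesday is November 4 (3 days later).
The 2nd Tuesday is 1 weeks later: 4 + 7 = 11.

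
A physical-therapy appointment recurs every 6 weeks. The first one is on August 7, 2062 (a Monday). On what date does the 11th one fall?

The 11th occurrence is 10 intervals after the first: 10 × 42 = 420 days after August 7, 2062.
August has 31 days — 24 days to the end of August leaves 396.
September has 30 days (366 left).
October has 31 days (335 left).
November has 30 days (305 left).
December has 31 days (274 left).
January has 31 days (243 left).
February has 28 days (215 left).
March has 31 days (184 left).
April has 30 days (154 left).
May has 31 days (123 left).
June has 30 days (93 left).
July has 31 days (62 left).
August has 31 days (31 left).
September has 30 days (1 left).
1 day into October → October 1, 2063.

October 1, 2063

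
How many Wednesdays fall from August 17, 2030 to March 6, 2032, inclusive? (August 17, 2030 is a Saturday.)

August 17, 2030 is a Saturday; the first Wednesday on or after it is August 21, 2030 (4 days later).
From August 21, 2030 to March 6, 2032: 132 + 365 + 66 = 563 days (rest of 2030, 2031, to March 6, 2032 in 2032).
563 ÷ 7 = 80 full weeks with remainder 3, so 80 more Wednesdays after the first → 81.

81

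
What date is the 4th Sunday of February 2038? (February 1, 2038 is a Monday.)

February 2038 begins on a Monday, so the first Sunday is February 7 (6 days later).
The 4th Sunday is 3 weeks later: 7 + 21 = 28.

February 28, 2038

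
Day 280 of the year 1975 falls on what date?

7 October 1975

January has 31 days (280 − 31 = 249 remain).
February has 28 days (249 − 28 = 221 remain).
March has 31 days (221 − 31 = 190 remain).
April has 30 days (190 − 30 = 160 remain).
May has 31 days (160 − 31 = 129 remain).
June has 30 days (129 − 30 = 99 remain).
July has 31 days (99 − 31 = 68 remain).
August has 31 days (68 − 31 = 37 remain).
September has 30 days (37 − 30 = 7 remain).
7 into October → October 7.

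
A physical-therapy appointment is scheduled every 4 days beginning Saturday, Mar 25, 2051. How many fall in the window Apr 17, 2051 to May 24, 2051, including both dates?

10

Occurrences land 4·i days after Mar 25, 2051 for i = 0, 1, 2, …
Apr 17, 2051 is 23 days after the start; 23 ÷ 4 = 5 remainder 3; since the remainder is 3, round up to i = 6. First occurrence in the window: #7 on Apr 18, 2051 (6×4 = 24 days in).
May 24, 2051 is 60 days after the start; 60 ÷ 4 = 15 remainder 0. Last occurrence in the window: #16 on May 24, 2051.
Occurrences #7 through #16: 10 in total.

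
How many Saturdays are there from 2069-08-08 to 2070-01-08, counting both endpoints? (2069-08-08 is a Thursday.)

22

2069-08-08 is a Thursday; the first Saturday on or after it is 2069-08-10 (2 days later).
From 2069-08-10 to 2070-01-08: 21 + 30 + 31 + 30 + 31 + 8 = 151 days (rest of August, September, October, November, December, January).
151 ÷ 7 = 21 full weeks with remainder 4, so 21 more Saturdays after the first → 22.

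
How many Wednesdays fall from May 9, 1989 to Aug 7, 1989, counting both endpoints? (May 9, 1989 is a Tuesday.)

May 9, 1989 is a Tuesday; the first Wednesday on or after it is May 10, 1989 (1 day later).
From May 10, 1989 to Aug 7, 1989: 21 + 30 + 31 + 7 = 89 days (rest of May, Jun, Jul, Aug).
89 ÷ 7 = 12 full weeks with remainder 5, so 12 more Wednesdays after the first → 13.

13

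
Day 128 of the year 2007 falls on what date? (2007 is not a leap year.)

January has 31 days (128 − 31 = 97 remain).
February has 28 days (97 − 28 = 69 remain).
March has 31 days (69 − 31 = 38 remain).
April has 30 days (38 − 30 = 8 remain).
8 into May → May 8.

May 8, 2007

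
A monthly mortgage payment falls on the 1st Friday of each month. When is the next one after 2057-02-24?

February 2057 starts on a Thursday, so its 1st Friday is 2057-02-02 (1 day in).
That is not after 2057-02-24, so look at March 2057.
March 2057 starts on a Thursday, so its 1st Friday is 2057-03-02 (1 day in).

2057-03-02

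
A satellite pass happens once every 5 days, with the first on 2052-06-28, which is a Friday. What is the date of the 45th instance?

The 45th occurrence is 44 intervals after the first: 44 × 5 = 220 days after 2052-06-28.
June has 30 days — 2 days to the end of June leaves 218.
July has 31 days (187 left).
August has 31 days (156 left).
September has 30 days (126 left).
October has 31 days (95 left).
November has 30 days (65 left).
December has 31 days (34 left).
January has 31 days (3 left).
3 days into February → 2053-02-03.

2053-02-03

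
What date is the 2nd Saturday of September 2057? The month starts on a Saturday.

2057-09-08

September 2057 begins on a Saturday, so the first Saturday is September 1.
The 2nd Saturday is 1 weeks later: 1 + 7 = 8.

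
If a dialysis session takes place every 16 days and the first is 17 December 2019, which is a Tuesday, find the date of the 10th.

The 10th occurrence is 9 intervals after the first: 9 × 16 = 144 days after 17 December 2019.
December has 31 days — 14 days to the end of December leaves 130.
January has 31 days (99 left).
February has 29 days (70 left).
March has 31 days (39 left).
April has 30 days (9 left).
9 days into May → 9 May 2020.

9 May 2020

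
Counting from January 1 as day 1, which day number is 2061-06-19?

Days in months before June: 31 + 28 + 31 + 30 + 31 = 151.
Plus 19 days into June → day 170.

170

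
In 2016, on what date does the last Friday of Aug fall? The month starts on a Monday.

Aug 2016 begins on a Monday, so the first Friday is Aug 5 (4 days later).
Aug 2016 has 31 days. Adding weeks: 5, 12, 19, 26 — the last one ≤ 31 is the 26th.

Aug 26, 2016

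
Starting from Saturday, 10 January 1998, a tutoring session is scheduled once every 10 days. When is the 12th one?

The 12th occurrence is 11 intervals after the first: 11 × 10 = 110 days after 10 January 1998.
January has 31 days — 21 days to the end of January leaves 89.
February has 28 days (61 left).
March has 31 days (30 left).
30 days into April → 30 April 1998.

30 April 1998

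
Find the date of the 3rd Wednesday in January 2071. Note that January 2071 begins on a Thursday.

2071-01-21

January 2071 begins on a Thursday, so the first Wednesday is January 7 (6 days later).
The 3rd Wednesday is 2 weeks later: 7 + 14 = 21.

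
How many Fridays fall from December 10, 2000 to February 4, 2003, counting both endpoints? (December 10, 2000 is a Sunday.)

December 10, 2000 is a Sunday; the first Friday on or after it is December 15, 2000 (5 days later).
From December 15, 2000 to February 4, 2003: 16 + 365 + 365 + 35 = 781 days (rest of 2000, 2001, 2002, to February 4, 2003 in 2003).
781 ÷ 7 = 111 full weeks with remainder 4, so 111 more Fridays after the first → 112.

112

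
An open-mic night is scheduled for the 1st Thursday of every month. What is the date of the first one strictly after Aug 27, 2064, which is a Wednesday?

Aug 2064 starts on a Friday, so its 1st Thursday is Aug 7, 2064 (6 days in).
That is not after Aug 27, 2064, so look at Sep 2064.
Sep 2064 starts on a Monday, so its 1st Thursday is Sep 4, 2064 (3 days in).

Sep 4, 2064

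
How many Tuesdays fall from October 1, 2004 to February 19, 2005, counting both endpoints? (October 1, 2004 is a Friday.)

20

October 1, 2004 is a Friday; the first Tuesday on or after it is October 5, 2004 (4 days later).
From October 5, 2004 to February 19, 2005: 26 + 30 + 31 + 31 + 19 = 137 days (rest of October, November, December, January, February).
137 ÷ 7 = 19 full weeks with remainder 4, so 19 more Tuesdays after the first → 20.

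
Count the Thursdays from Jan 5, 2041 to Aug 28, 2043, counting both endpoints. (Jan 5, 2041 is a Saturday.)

Jan 5, 2041 is a Saturday; the first Thursday on or after it is Jan 10, 2041 (5 days later).
From Jan 10, 2041 to Aug 28, 2043: 355 + 365 + 240 = 960 days (rest of 2041, 2042, to Aug 28, 2043 in 2043).
960 ÷ 7 = 137 full weeks with remainder 1, so 137 more Thursdays after the first → 138.

138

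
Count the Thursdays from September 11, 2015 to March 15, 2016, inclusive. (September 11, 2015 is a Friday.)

September 11, 2015 is a Friday; the first Thursday on or after it is September 17, 2015 (6 days later).
From September 17, 2015 to March 15, 2016: 13 + 31 + 30 + 31 + 31 + 29 + 15 = 180 days (rest of September, October, November, December, January, February, March).
180 ÷ 7 = 25 full weeks with remainder 5, so 25 more Thursdays after the first → 26.

26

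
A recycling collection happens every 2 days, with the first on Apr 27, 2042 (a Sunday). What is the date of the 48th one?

Jul 30, 2042

The 48th occurrence is 47 intervals after the first: 47 × 2 = 94 days after Apr 27, 2042.
Apr has 30 days — 3 days to the end of Apr leaves 91.
May has 31 days (60 left).
Jun has 30 days (30 left).
30 days into Jul → Jul 30, 2042.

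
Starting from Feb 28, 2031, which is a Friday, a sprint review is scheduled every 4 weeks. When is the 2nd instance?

The 2nd occurrence is 1 interval after the first: 1 × 28 = 28 days after Feb 28, 2031.
Feb has 28 days — 0 days to the end of Feb leaves 28.
28 days into Mar → Mar 28, 2031.

Mar 28, 2031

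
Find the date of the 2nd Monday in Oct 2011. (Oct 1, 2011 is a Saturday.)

Oct 10, 2011

Oct 2011 begins on a Saturday, so the first Monday is Oct 3 (2 days later).
The 2nd Monday is 1 weeks later: 3 + 7 = 10.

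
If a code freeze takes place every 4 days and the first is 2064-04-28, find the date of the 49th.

The 49th occurrence is 48 intervals after the first: 48 × 4 = 192 days after 2064-04-28.
April has 30 days — 2 days to the end of April leaves 190.
May has 31 days (159 left).
June has 30 days (129 left).
July has 31 days (98 left).
August has 31 days (67 left).
September has 30 days (37 left).
October has 31 days (6 left).
6 days into November → 2064-11-06.

2064-11-06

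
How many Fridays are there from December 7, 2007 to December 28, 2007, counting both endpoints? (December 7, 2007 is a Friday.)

4

December 7, 2007 is a Friday; the first Friday on or after it is December 7, 2007.
From December 7, 2007 to December 28, 2007 is 28 − 7 = 21 days.
21 ÷ 7 = 3 full weeks with remainder 0, so 3 more Fridays after the first → 4.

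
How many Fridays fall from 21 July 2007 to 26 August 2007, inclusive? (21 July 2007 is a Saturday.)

5

21 July 2007 is a Saturday; the first Friday on or after it is 27 July 2007 (6 days later).
From 27 July 2007 to 26 August 2007: 4 + 26 = 30 days (rest of July, August).
30 ÷ 7 = 4 full weeks with remainder 2, so 4 more Fridays after the first → 5.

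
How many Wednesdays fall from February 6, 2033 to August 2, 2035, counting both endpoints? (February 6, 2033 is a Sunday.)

130

February 6, 2033 is a Sunday; the first Wednesday on or after it is February 9, 2033 (3 days later).
From February 9, 2033 to August 2, 2035: 325 + 365 + 214 = 904 days (rest of 2033, 2034, to August 2, 2035 in 2035).
904 ÷ 7 = 129 full weeks with remainder 1, so 129 more Wednesdays after the first → 130.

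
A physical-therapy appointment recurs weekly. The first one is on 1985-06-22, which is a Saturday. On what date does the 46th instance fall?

1986-05-03

The 46th occurrence is 45 intervals after the first: 45 × 7 = 315 days after 1985-06-22.
June has 30 days — 8 days to the end of June leaves 307.
July has 31 days (276 left).
August has 31 days (245 left).
September has 30 days (215 left).
October has 31 days (184 left).
November has 30 days (154 left).
December has 31 days (123 left).
January has 31 days (92 left).
February has 28 days (64 left).
March has 31 days (33 left).
April has 30 days (3 left).
3 days into May → 1986-05-03.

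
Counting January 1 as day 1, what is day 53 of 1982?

22 February 1982

January has 31 days (53 − 31 = 22 remain).
22 into February → February 22.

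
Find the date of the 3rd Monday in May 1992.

The first Monday of May 1992 is May 4.
The 3rd Monday is 2 weeks later: 4 + 14 = 18.

18 May 1992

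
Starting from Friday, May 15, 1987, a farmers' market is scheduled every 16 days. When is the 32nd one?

September 22, 1988

The 32nd occurrence is 31 intervals after the first: 31 × 16 = 496 days after May 15, 1987.
May has 31 days — 16 days to the end of May leaves 480.
From end of May to end of 1987 is 214 days (266 left).
January has 31 days (235 left).
February has 29 days (206 left).
March has 31 days (175 left).
April has 30 days (145 left).
May has 31 days (114 left).
June has 30 days (84 left).
July has 31 days (53 left).
August has 31 days (22 left).
22 days into September → September 22, 1988.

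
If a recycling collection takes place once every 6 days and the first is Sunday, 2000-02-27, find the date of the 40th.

The 40th occurrence is 39 intervals after the first: 39 × 6 = 234 days after 2000-02-27.
February has 29 days — 2 days to the end of February leaves 232.
March has 31 days (201 left).
April has 30 days (171 left).
May has 31 days (140 left).
June has 30 days (110 left).
July has 31 days (79 left).
August has 31 days (48 left).
September has 30 days (18 left).
18 days into October → 2000-10-18.

2000-10-18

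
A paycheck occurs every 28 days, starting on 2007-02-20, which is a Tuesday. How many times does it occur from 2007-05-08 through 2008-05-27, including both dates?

Occurrences land 28·i days after 2007-02-20 for i = 0, 1, 2, …
2007-05-08 is 77 days after the start; 77 ÷ 28 = 2 remainder 21; since the remainder is 21, round up to i = 3. First occurrence in the window: #4 on 2007-05-15 (3×28 = 84 days in).
2008-05-27 is 462 days after the start; 462 ÷ 28 = 16 remainder 14. Last occurrence in the window: #17 on 2008-05-13.
Occurrences #4 through #17: 14 in total.

14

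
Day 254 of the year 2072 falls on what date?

Sep 10, 2072

Jan has 31 days (254 − 31 = 223 remain).
Feb has 29 days (223 − 29 = 194 remain).
Mar has 31 days (194 − 31 = 163 remain).
Apr has 30 days (163 − 30 = 133 remain).
May has 31 days (133 − 31 = 102 remain).
Jun has 30 days (102 − 30 = 72 remain).
Jul has 31 days (72 − 31 = 41 remain).
Aug has 31 days (41 − 31 = 10 remain).
10 into Sep → Sep 10.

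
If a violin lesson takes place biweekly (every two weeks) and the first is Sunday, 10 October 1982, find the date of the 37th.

26 February 1984

The 37th occurrence is 36 intervals after the first: 36 × 14 = 504 days after 10 October 1982.
October has 31 days — 21 days to the end of October leaves 483.
From end of October to end of 1982 is 61 days (422 left).
1983 has 365 days (57 left).
January has 31 days (26 left).
26 days into February → 26 February 1984.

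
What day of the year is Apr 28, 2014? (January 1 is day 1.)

118

Days in months before Apr: 31 + 28 + 31 = 90.
Plus 28 days into Apr → day 118.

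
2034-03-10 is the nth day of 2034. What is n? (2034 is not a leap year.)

Days in months before March: 31 + 28 = 59.
Plus 10 days into March → day 69.

69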